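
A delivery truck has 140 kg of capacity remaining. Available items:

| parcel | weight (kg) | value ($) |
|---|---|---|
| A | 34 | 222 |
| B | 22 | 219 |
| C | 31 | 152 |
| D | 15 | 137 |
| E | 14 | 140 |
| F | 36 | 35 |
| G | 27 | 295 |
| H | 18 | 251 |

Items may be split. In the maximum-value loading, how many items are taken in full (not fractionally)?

Sort by value per unit weight and fill in that order.
Order: H (251/18=13.94) > G (295/27=10.93) > E (140/14=10.00) > B (219/22=9.95) > D (137/15=9.13) > A (222/34=6.53) > C (152/31=4.90) > F (35/36=0.97)
Fill: take H (18 @ 251) → take G (27 @ 295) → take E (14 @ 140) → take B (22 @ 219) → take D (15 @ 137) → take A (34 @ 222) → take 10/31 of C → 49.03; 140/140 used.
6 item(s) taken whole; one partial (take 10/31 of C).

6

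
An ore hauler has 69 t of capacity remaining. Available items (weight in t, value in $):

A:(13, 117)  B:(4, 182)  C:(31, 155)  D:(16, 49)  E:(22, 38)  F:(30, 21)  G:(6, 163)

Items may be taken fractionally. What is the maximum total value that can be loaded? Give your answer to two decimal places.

Sort by value per unit weight and fill in that order.
Order: B (182/4=45.50) > G (163/6=27.17) > A (117/13=9.00) > C (155/31=5.00) > D (49/16=3.06) > E (38/22=1.73) > F (21/30=0.70)
Fill: take B (4 @ 182) → take G (6 @ 163) → take A (13 @ 117) → take C (31 @ 155) → take 15/16 of D → 45.94; 69/69 used.
Total value = 662.94

662.94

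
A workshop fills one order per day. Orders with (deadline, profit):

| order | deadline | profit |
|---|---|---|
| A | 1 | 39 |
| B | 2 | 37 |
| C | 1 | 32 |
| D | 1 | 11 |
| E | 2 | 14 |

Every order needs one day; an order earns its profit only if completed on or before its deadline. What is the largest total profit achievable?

By profit: A(d1,39), B(d2,37), C(d1,32), E(d2,14), D(d1,11)
A→slot 1; B→slot 2; C skipped; E skipped; D skipped.
Profit = 39 + 37 = 76

76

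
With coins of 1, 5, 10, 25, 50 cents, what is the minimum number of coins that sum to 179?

Use the largest denomination that fits, subtract, and repeat.
179 = 3×50 + 1×25 + 4×1
Total coins = 3 + 1 + 4 = 8

8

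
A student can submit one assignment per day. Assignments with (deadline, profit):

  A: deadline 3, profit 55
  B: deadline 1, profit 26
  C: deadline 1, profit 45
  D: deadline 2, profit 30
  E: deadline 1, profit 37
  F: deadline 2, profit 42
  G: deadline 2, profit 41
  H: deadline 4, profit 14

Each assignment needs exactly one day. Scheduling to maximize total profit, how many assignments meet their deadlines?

4

By profit: A(d3,55), C(d1,45), F(d2,42), G(d2,41), E(d1,37), D(d2,30), B(d1,26), H(d4,14)
A→slot 3; C→slot 1; F→slot 2; G skipped; E skipped; D skipped; B skipped; H→slot 4.
4 of 8 scheduled.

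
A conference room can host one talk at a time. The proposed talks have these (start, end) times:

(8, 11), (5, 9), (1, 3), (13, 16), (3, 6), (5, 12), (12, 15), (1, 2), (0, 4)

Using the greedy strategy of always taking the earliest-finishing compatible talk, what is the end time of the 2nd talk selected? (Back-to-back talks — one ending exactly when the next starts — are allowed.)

Sorted by end: (1,2)  (1,3)  (0,4)  (3,6)  (5,9)  (8,11)  (5,12)  (12,15)  (13,16)
take (1,2); take (3,6); take (8,11); take (12,15); skip (13,16).
Selected: (1,2) (3,6) (8,11) (12,15)

6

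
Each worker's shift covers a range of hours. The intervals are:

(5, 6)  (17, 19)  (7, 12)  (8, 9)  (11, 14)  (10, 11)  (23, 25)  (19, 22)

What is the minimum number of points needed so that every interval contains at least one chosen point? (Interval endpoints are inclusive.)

5

Process intervals by earliest right end; each time one isn't hit yet, stab at its right endpoint.
Sorted: [5,6] [8,9] [10,11] [7,12] [11,14] [17,19] [19,22] [23,25]
{[5,6]} hit by 6; {[8,9]} hit by 9; {[10,11],[7,12],[11,14]} hit by 11; {[17,19],[19,22]} hit by 19; {[23,25]} hit by 25.
Points: 6, 9, 11, 19, 25 (5 total).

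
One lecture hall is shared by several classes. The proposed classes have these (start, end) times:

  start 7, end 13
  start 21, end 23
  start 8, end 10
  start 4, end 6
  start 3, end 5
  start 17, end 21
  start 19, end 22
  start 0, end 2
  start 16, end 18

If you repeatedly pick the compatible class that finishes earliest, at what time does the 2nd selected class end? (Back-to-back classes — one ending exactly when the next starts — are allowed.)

5

Order by finish time; keep every interval that doesn't clash with the previous kept one.
By end time: (0,2), (3,5), (4,6), (8,10), (7,13), (16,18), (17,21), (19,22), (21,23).
Pick (0,2); next start ≥ 2 → (3,5); next start ≥ 5 → (8,10); next start ≥ 10 → (16,18); next start ≥ 18 → (19,22).
Selected: (0,2) (3,5) (8,10) (16,18) (19,22)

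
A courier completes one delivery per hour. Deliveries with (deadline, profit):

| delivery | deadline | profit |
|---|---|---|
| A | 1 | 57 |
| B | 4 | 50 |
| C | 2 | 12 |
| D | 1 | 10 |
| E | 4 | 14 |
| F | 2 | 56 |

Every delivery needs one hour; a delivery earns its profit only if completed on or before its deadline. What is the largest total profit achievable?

177

Sort by profit descending; place each in the latest free slot ≤ its deadline.
Profit order: A=57 F=56 B=50 E=14 C=12 D=10
Assign: A→slot 1, F→slot 2, B→slot 4, E→slot 3, C skipped, D skipped.
Slots: [1:A] [2:F] [3:E] [4:B]
Profit = 57 + 56 + 14 + 50 = 177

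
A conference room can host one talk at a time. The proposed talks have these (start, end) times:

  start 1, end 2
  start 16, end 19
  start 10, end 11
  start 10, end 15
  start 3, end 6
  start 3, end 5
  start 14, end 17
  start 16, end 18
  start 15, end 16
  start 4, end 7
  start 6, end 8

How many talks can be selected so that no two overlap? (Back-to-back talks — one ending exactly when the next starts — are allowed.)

By end time: (1,2), (3,5), (3,6), (4,7), (6,8), (10,11), (10,15), (15,16), (14,17), (16,18), (16,19).
Pick (1,2); next start ≥ 2 → (3,5); next start ≥ 5 → (6,8); next start ≥ 8 → (10,11); next start ≥ 11 → (15,16); next start ≥ 16 → (16,18).
Selected 6 talks.

6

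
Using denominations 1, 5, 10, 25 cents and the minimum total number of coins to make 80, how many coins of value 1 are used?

0

Use the largest denomination that fits, subtract, and repeat.
80 = 3×25 + 1×5
Count of 1: 0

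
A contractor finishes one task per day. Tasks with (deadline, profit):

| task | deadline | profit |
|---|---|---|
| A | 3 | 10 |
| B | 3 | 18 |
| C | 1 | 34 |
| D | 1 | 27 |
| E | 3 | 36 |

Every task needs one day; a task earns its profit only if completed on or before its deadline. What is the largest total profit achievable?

Take jobs in profit order; each goes to the latest open slot no later than its deadline.
By profit: E(d3,36), C(d1,34), D(d1,27), B(d3,18), A(d3,10)
E→slot 3; C→slot 1; D skipped; B→slot 2; A skipped.
Profit = 34 + 18 + 36 = 88

88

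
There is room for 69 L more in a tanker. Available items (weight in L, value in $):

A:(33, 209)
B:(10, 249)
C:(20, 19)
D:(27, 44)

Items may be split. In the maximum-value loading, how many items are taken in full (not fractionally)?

2

Ratios (sorted): B 24.90, A 6.33, D 1.63, C 0.95
take B (10 @ 249); take A (33 @ 209); take 26/27 of D → 42.37. Capacity used 69/69.
2 item(s) taken whole; one partial (take 26/27 of D).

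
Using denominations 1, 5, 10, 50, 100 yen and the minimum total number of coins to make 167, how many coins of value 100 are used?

167 = 1×100 + 1×50 + 1×10 + 1×5 + 2×1
Count of 100: 1

1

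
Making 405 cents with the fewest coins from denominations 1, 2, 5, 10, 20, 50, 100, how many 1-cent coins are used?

Use the largest denomination that fits, subtract, and repeat.
405 = 4×100 + 1×5
Count of 1: 0

0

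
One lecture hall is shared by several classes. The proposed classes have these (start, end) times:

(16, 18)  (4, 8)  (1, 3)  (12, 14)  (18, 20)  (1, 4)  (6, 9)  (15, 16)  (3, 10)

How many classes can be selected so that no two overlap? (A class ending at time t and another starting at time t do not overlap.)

6

Greedy by earliest finish: after sorting by end time, pick each interval compatible with the last pick.
Sorted by end: (1,3)  (1,4)  (4,8)  (6,9)  (3,10)  (12,14)  (15,16)  (16,18)  (18,20)
take (1,3); take (4,8); skip (6,9); take (12,14); take (15,16); take (16,18); take (18,20).
Selected 6 classes.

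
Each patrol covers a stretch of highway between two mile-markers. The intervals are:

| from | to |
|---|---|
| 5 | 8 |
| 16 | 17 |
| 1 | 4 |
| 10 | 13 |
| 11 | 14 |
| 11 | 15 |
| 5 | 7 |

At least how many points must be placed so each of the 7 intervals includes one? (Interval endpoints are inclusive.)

Process intervals by earliest right end; each time one isn't hit yet, stab at its right endpoint.
Sorted: [1,4] [5,7] [5,8] [10,13] [11,14] [11,15] [16,17]
{[1,4]} hit by 4; {[5,7],[5,8]} hit by 7; {[10,13],[11,14],[11,15]} hit by 13; {[16,17]} hit by 17.
Points: 4, 7, 13, 17 (4 total).

4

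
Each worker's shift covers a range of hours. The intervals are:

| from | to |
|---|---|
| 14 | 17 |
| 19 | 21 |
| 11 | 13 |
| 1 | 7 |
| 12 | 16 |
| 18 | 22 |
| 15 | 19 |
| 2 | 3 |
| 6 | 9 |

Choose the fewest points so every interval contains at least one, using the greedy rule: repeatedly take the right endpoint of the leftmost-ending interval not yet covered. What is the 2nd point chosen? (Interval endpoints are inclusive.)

Sort by right endpoint; whenever an interval is uncovered, place a point at its right end.
Sorted: [2,3] [1,7] [6,9] [11,13] [12,16] [14,17] [15,19] [19,21] [18,22]
{[2,3],[1,7]} hit by 3; {[6,9]} hit by 9; {[11,13],[12,16]} hit by 13; {[14,17],[15,19]} hit by 17; {[19,21],[18,22]} hit by 21.
Points: 3, 9, 13, 17, 21 (5 total).

9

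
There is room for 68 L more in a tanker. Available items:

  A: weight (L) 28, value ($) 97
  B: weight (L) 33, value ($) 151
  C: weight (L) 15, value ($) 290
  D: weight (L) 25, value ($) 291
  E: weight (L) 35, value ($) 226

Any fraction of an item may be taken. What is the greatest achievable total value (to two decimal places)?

Order: C (290/15=19.33) > D (291/25=11.64) > E (226/35=6.46) > B (151/33=4.58) > A (97/28=3.46)
Fill: take C (15 @ 290) → take D (25 @ 291) → take 28/35 of E → 180.80; 68/68 used.
Total value = 761.80

761.80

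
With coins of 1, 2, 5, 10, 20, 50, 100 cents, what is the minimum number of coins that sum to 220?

Greedy: take as many of the largest coin as possible, then repeat with the remainder.
220 − 2×100→20 − 1×20→0
Total coins = 2 + 1 = 3

3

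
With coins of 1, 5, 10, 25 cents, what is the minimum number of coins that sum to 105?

Use the largest denomination that fits, subtract, and repeat.
105 = 4×25 + 1×5
Total coins = 4 + 1 = 5

5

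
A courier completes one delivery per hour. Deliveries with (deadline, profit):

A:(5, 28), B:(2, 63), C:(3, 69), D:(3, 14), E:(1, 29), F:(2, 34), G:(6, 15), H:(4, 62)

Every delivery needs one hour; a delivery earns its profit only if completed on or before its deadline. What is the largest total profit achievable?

By profit: C(d3,69), B(d2,63), H(d4,62), F(d2,34), E(d1,29), A(d5,28), G(d6,15), D(d3,14)
C→slot 3; B→slot 2; H→slot 4; F→slot 1; E skipped; A→slot 5; G→slot 6; D skipped.
Profit = 34 + 63 + 69 + 62 + 28 + 15 = 271

271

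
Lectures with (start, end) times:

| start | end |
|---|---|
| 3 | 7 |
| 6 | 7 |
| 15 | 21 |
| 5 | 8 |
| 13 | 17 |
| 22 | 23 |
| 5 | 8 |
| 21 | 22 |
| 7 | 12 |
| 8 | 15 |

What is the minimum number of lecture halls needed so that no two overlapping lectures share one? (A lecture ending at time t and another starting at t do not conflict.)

Count concurrent intervals with a sweep; the peak is the room count.
starts: [3, 5, 5, 6, 7, 8, 13, 15, 21, 22]
ends:   [7, 7, 8, 8, 12, 15, 17, 21, 22, 23]
s3→1 s5→2 s5→3 s6→4  — peak 4.

4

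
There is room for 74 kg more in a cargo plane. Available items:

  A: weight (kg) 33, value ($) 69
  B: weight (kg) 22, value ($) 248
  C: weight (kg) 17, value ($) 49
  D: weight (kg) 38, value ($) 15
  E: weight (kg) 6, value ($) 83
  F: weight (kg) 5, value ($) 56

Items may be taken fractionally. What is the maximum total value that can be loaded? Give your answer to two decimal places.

Greedy by value/weight ratio, highest first.
Order: E (83/6=13.83) > B (248/22=11.27) > F (56/5=11.20) > C (49/17=2.88) > A (69/33=2.09) > D (15/38=0.39)
Fill: take E (6 @ 83) → take B (22 @ 248) → take F (5 @ 56) → take C (17 @ 49) → take 24/33 of A → 50.18; 74/74 used.
Total value = 486.18

486.18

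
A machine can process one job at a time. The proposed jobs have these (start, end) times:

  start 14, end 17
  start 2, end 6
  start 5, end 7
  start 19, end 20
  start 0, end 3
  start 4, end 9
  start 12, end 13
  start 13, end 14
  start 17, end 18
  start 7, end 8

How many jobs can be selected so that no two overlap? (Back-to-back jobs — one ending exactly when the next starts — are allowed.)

Order by finish time; keep every interval that doesn't clash with the previous kept one.
Sorted by end: (0,3)  (2,6)  (5,7)  (7,8)  (4,9)  (12,13)  (13,14)  (14,17)  (17,18)  (19,20)
take (0,3); take (5,7); take (7,8); skip (4,9); take (12,13); take (13,14); take (14,17); take (17,18); take (19,20).
Selected 8 jobs.

8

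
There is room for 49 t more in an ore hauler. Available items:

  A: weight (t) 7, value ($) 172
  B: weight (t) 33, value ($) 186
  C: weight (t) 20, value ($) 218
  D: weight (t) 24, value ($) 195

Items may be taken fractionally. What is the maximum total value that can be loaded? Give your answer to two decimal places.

568.75

Sort by value per unit weight and fill in that order.
Ratios (sorted): A 24.57, C 10.90, D 8.12, B 5.64
take A (7 @ 172); take C (20 @ 218); take 22/24 of D → 178.75. Capacity used 49/49.
Total value = 568.75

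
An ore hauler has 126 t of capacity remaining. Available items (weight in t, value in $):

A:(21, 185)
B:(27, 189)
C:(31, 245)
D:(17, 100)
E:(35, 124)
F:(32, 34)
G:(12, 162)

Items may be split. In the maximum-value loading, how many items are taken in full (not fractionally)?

Sort by value per unit weight and fill in that order.
Order: G (162/12=13.50) > A (185/21=8.81) > C (245/31=7.90) > B (189/27=7.00) > D (100/17=5.88) > E (124/35=3.54) > F (34/32=1.06)
Fill: take G (12 @ 162) → take A (21 @ 185) → take C (31 @ 245) → take B (27 @ 189) → take D (17 @ 100) → take 18/35 of E → 63.77; 126/126 used.
5 item(s) taken whole; one partial (take 18/35 of E).

5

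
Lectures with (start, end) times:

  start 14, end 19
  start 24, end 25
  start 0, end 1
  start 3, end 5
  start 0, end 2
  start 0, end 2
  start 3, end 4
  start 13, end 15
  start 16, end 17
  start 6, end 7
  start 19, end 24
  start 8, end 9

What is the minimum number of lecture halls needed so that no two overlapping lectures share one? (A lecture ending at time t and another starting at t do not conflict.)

3

Events (time:±→running): 0:+→1 0:+→2 0:+→3 … peak 3.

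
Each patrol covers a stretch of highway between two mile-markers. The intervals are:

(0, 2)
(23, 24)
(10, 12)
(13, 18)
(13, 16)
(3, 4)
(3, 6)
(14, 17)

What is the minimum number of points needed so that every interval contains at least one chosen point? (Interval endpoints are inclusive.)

Sorted: [0,2] [3,4] [3,6] [10,12] [13,16] [14,17] [13,18] [23,24]
{[0,2]} hit by 2; {[3,4],[3,6]} hit by 4; {[10,12]} hit by 12; {[13,16],[14,17],[13,18]} hit by 16; {[23,24]} hit by 24.
Points: 2, 4, 12, 16, 24 (5 total).

5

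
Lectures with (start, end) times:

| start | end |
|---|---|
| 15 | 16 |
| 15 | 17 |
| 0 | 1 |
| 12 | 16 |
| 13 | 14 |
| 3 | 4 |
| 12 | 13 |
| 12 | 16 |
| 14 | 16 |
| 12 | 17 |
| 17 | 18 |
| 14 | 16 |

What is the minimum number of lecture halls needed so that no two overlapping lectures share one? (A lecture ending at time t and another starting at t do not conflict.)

Count concurrent intervals with a sweep; the peak is the room count.
Events (time:±→running): 0:+→1 1:-→0 3:+→1 4:-→0 12:+→1 12:+→2 12:+→3 12:+→4 13:-→3 13:+→4 14:-→3 14:+→4 14:+→5 15:+→6 15:+→7 … peak 7.

7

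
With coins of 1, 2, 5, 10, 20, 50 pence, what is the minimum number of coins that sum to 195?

Use the largest denomination that fits, subtract, and repeat.
195 − 3×50→45 − 2×20→5 − 1×5→0
Total coins = 3 + 2 + 1 = 6

6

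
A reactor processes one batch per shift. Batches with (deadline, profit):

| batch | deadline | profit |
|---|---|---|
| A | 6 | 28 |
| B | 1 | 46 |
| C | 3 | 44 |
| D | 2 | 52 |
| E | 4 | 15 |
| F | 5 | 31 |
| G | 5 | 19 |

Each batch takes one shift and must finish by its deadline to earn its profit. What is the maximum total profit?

220

By profit: D(d2,52), B(d1,46), C(d3,44), F(d5,31), A(d6,28), G(d5,19), E(d4,15)
D→slot 2; B→slot 1; C→slot 3; F→slot 5; A→slot 6; G→slot 4; E skipped.
Profit = 46 + 52 + 44 + 19 + 31 + 28 = 220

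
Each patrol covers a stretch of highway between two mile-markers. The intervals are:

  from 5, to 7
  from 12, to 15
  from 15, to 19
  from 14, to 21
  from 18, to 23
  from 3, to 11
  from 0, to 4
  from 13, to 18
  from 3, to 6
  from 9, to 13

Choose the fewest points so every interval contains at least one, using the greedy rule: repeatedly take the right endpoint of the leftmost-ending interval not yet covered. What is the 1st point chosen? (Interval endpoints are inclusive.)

Process intervals by earliest right end; each time one isn't hit yet, stab at its right endpoint.
By right end: [0,4]  [3,6]  [5,7]  [3,11]  [9,13]  [12,15]  [13,18]  [15,19]  [14,21]  [18,23]
[0,4] uncovered → point at 4; [5,7] uncovered → point at 7; [9,13] uncovered → point at 13; [15,19] uncovered → point at 19.
Points: 4, 7, 13, 19 (4 total).

4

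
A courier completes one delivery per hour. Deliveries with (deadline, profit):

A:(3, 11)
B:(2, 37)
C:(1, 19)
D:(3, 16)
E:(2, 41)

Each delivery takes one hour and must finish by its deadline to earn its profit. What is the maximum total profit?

By profit: E(d2,41), B(d2,37), C(d1,19), D(d3,16), A(d3,11)
E→slot 2; B→slot 1; C skipped; D→slot 3; A skipped.
Profit = 37 + 41 + 16 = 94

94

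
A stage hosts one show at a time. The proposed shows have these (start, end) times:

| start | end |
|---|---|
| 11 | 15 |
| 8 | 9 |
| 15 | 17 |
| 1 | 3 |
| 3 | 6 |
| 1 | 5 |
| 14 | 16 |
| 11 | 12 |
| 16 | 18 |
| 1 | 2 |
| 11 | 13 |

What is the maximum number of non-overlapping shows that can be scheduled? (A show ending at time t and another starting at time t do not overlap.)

6

By end time: (1,2), (1,3), (1,5), (3,6), (8,9), (11,12), (11,13), (11,15), (14,16), (15,17), (16,18).
Pick (1,2); next start ≥ 2 → (3,6); next start ≥ 6 → (8,9); next start ≥ 9 → (11,12); next start ≥ 12 → (14,16); next start ≥ 16 → (16,18).
Selected 6 shows.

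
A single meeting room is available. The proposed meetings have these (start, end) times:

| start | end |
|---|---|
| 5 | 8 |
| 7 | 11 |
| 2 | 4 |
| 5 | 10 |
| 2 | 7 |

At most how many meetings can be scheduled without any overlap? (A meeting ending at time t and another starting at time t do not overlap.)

Greedy by earliest finish: after sorting by end time, pick each interval compatible with the last pick.
By end time: (2,4), (2,7), (5,8), (5,10), (7,11).
Pick (2,4); next start ≥ 4 → (5,8).
Selected 2 meetings.

2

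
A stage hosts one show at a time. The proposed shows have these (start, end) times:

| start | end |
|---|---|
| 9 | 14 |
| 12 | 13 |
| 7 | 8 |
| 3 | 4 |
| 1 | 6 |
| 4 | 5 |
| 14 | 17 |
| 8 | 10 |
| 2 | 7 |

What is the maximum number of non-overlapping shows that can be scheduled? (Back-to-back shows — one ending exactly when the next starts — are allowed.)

Sorted by end: (3,4)  (4,5)  (1,6)  (2,7)  (7,8)  (8,10)  (12,13)  (9,14)  (14,17)
take (3,4); take (4,5); take (7,8); take (8,10); take (12,13); take (14,17).
Selected 6 shows.

6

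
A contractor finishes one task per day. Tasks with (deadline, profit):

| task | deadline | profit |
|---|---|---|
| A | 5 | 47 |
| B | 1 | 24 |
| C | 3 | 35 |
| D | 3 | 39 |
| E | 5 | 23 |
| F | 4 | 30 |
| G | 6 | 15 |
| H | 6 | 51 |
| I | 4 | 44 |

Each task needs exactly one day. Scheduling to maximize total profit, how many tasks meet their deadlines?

6

Take jobs in profit order; each goes to the latest open slot no later than its deadline.
By profit: H(d6,51), A(d5,47), I(d4,44), D(d3,39), C(d3,35), F(d4,30), B(d1,24), E(d5,23), G(d6,15)
H→slot 6; A→slot 5; I→slot 4; D→slot 3; C→slot 2; F→slot 1; B skipped; E skipped; G skipped.
6 of 9 scheduled.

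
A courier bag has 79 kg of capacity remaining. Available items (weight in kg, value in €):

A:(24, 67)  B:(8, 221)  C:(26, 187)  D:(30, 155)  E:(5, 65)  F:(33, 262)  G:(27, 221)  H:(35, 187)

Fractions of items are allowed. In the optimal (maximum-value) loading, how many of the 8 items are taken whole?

4

Sort by value per unit weight and fill in that order.
Ratios (sorted): B 27.62, E 13.00, G 8.19, F 7.94, C 7.19, H 5.34, D 5.17, A 2.79
take B (8 @ 221); take E (5 @ 65); take G (27 @ 221); take F (33 @ 262); take 6/26 of C → 43.15. Capacity used 79/79.
4 item(s) taken whole; one partial (take 6/26 of C).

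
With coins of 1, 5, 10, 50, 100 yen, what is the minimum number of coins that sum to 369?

Greedy: take as many of the largest coin as possible, then repeat with the remainder.
369 − 3×100→69 − 1×50→19 − 1×10→9 − 1×5→4 − 4×1→0
Total coins = 3 + 1 + 1 + 1 + 4 = 10

10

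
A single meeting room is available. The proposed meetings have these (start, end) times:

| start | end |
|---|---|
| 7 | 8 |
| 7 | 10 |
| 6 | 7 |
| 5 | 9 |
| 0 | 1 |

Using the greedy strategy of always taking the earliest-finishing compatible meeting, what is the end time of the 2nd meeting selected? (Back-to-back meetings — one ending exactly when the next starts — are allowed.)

7

Sort by end time and greedily take each interval whose start is ≥ the last chosen end.
Sorted by end: (0,1)  (6,7)  (7,8)  (5,9)  (7,10)
take (0,1); take (6,7); take (7,8); skip (5,9).
Selected: (0,1) (6,7) (7,8)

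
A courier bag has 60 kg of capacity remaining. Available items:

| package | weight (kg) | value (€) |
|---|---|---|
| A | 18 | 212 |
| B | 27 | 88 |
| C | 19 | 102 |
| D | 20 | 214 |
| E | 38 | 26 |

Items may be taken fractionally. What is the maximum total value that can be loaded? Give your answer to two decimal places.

Greedy by value/weight ratio, highest first.
Ratios (sorted): A 11.78, D 10.70, C 5.37, B 3.26, E 0.68
take A (18 @ 212); take D (20 @ 214); take C (19 @ 102); take 3/27 of B → 9.78. Capacity used 60/60.
Total value = 537.78

537.78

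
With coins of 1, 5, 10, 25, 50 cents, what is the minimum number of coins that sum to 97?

6

97 = 1×50 + 1×25 + 2×10 + 2×1
Total coins = 1 + 1 + 2 + 2 = 6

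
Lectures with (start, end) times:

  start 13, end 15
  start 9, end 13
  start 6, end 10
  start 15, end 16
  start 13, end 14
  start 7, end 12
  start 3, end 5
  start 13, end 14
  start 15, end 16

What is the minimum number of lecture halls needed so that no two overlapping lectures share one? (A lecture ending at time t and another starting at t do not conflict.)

3

Events (time:±→running): 3:+→1 5:-→0 6:+→1 7:+→2 9:+→3 … peak 3.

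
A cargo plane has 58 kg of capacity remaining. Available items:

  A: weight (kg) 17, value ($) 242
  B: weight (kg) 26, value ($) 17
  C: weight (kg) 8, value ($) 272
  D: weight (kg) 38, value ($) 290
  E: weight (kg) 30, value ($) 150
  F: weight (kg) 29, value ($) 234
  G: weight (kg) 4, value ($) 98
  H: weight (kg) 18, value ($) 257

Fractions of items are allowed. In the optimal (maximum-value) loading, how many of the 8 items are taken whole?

4

Greedy by value/weight ratio, highest first.
Order: C (272/8=34.00) > G (98/4=24.50) > H (257/18=14.28) > A (242/17=14.24) > F (234/29=8.07) > D (290/38=7.63) > E (150/30=5.00) > B (17/26=0.65)
Fill: take C (8 @ 272) → take G (4 @ 98) → take H (18 @ 257) → take A (17 @ 242) → take 11/29 of F → 88.76; 58/58 used.
4 item(s) taken whole; one partial (take 11/29 of F).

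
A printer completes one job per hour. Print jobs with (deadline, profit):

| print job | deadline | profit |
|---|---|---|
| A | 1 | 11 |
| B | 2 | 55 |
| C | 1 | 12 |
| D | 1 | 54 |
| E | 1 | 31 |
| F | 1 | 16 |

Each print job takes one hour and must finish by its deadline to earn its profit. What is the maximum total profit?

109

Profit order: B=55 D=54 E=31 F=16 C=12 A=11
Assign: B→slot 2, D→slot 1, E skipped, F skipped, C skipped, A skipped.
Slots: [1:D] [2:B]
Profit = 54 + 55 = 109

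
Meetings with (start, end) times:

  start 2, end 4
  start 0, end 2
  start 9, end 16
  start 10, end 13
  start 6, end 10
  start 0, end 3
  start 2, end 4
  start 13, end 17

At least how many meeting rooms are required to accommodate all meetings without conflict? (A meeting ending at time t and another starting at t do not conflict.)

Events (time:±→running): 0:+→1 0:+→2 2:-→1 2:+→2 2:+→3 … peak 3.

3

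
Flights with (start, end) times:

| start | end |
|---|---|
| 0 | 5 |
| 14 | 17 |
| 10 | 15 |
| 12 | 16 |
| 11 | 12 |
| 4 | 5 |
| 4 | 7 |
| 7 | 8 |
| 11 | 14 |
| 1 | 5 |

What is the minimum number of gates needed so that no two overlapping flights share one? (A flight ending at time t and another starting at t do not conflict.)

4

The answer is the maximum number of intervals overlapping at any instant.
starts: [0, 1, 4, 4, 7, 10, 11, 11, 12, 14]
ends:   [5, 5, 5, 7, 8, 12, 14, 15, 16, 17]
s0→1 s1→2 s4→3 s4→4  — peak 4.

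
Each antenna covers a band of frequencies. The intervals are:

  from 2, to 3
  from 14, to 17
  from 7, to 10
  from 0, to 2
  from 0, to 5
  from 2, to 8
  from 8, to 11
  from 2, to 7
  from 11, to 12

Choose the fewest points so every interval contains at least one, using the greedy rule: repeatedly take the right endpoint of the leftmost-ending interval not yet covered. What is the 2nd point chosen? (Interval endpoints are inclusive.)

10

Sorted: [0,2] [2,3] [0,5] [2,7] [2,8] [7,10] [8,11] [11,12] [14,17]
{[0,2],[2,3],[0,5],[2,7],[2,8]} hit by 2; {[7,10],[8,11]} hit by 10; {[11,12]} hit by 12; {[14,17]} hit by 17.
Points: 2, 10, 12, 17 (4 total).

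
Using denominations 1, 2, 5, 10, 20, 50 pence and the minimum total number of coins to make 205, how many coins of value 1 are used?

0

205 − 4×50→5 − 1×5→0
Count of 1: 0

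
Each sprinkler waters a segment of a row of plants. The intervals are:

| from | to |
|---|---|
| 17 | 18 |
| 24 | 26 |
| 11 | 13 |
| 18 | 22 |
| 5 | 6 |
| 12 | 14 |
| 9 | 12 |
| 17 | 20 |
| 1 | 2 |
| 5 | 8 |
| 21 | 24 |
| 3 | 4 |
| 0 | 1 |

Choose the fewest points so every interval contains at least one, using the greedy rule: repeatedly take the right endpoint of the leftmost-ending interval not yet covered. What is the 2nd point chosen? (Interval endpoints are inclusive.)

4

Sort by right endpoint; whenever an interval is uncovered, place a point at its right end.
Sorted: [0,1] [1,2] [3,4] [5,6] [5,8] [9,12] [11,13] [12,14] [17,18] [17,20] [18,22] [21,24] [24,26]
{[0,1],[1,2]} hit by 1; {[3,4]} hit by 4; {[5,6],[5,8]} hit by 6; {[9,12],[11,13],[12,14]} hit by 12; {[17,18],[17,20],[18,22]} hit by 18; {[21,24],[24,26]} hit by 24.
Points: 1, 4, 6, 12, 18, 24 (6 total).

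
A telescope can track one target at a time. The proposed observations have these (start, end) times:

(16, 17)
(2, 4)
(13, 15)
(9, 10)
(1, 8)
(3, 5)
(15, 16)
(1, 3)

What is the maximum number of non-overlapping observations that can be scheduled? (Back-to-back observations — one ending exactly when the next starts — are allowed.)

Order by finish time; keep every interval that doesn't clash with the previous kept one.
By end time: (1,3), (2,4), (3,5), (1,8), (9,10), (13,15), (15,16), (16,17).
Pick (1,3); next start ≥ 3 → (3,5); next start ≥ 5 → (9,10); next start ≥ 10 → (13,15); next start ≥ 15 → (15,16); next start ≥ 16 → (16,17).
Selected 6 observations.

6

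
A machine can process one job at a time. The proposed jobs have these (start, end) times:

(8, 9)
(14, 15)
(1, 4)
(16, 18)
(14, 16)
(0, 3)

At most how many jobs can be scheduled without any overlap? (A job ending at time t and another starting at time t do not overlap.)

By end time: (0,3), (1,4), (8,9), (14,15), (14,16), (16,18).
Pick (0,3); next start ≥ 3 → (8,9); next start ≥ 9 → (14,15); next start ≥ 15 → (16,18).
Selected 4 jobs.

4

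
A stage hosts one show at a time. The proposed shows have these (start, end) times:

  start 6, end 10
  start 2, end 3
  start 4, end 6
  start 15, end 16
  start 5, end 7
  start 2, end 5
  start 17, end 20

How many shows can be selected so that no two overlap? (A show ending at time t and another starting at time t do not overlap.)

5

Sorted by end: (2,3)  (2,5)  (4,6)  (5,7)  (6,10)  (15,16)  (17,20)
take (2,3); take (4,6); take (6,10); take (15,16); take (17,20).
Selected 5 shows.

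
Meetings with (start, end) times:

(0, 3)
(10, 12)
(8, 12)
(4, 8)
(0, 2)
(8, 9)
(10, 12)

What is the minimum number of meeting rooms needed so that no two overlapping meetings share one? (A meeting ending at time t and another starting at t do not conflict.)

The answer is the maximum number of intervals overlapping at any instant.
starts: [0, 0, 4, 8, 8, 10, 10]
ends:   [2, 3, 8, 9, 12, 12, 12]
s0→1 s0→2 e2→1 e3→0 s4→1 e8→0 s8→1 s8→2 e9→1 s10→2 s10→3  — peak 3.

3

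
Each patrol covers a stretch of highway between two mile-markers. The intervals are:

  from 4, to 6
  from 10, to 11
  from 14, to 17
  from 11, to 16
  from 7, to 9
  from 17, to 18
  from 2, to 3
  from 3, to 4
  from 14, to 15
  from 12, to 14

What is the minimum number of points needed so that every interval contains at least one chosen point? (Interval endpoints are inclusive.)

6

Sorted: [2,3] [3,4] [4,6] [7,9] [10,11] [12,14] [14,15] [11,16] [14,17] [17,18]
{[2,3],[3,4]} hit by 3; {[4,6]} hit by 6; {[7,9]} hit by 9; {[10,11]} hit by 11; {[12,14],[14,15],[11,16],[14,17]} hit by 14; {[17,18]} hit by 18.
Points: 3, 6, 9, 11, 14, 18 (6 total).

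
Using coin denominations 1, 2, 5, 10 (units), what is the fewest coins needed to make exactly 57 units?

57 = 5×10 + 1×5 + 1×2
Total coins = 5 + 1 + 1 = 7

7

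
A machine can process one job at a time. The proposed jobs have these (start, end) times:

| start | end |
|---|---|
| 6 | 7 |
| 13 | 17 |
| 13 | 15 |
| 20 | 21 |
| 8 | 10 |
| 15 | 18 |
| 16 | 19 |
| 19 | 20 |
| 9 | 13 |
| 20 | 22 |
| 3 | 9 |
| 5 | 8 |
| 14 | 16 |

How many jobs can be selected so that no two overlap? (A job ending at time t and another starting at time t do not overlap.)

6

Order by finish time; keep every interval that doesn't clash with the previous kept one.
Sorted by end: (6,7)  (5,8)  (3,9)  (8,10)  (9,13)  (13,15)  (14,16)  (13,17)  (15,18)  (16,19)  (19,20)  (20,21)  (20,22)
take (6,7); take (8,10); take (13,15); skip (14,16); take (15,18); take (19,20); take (20,21); skip (20,22).
Selected 6 jobs.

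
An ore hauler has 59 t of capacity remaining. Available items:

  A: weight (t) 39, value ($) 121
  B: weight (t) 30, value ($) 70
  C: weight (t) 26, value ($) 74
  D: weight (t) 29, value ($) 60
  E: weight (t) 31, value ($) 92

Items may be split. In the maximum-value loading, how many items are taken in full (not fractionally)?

1

Greedy by value/weight ratio, highest first.
Order: A (121/39=3.10) > E (92/31=2.97) > C (74/26=2.85) > B (70/30=2.33) > D (60/29=2.07)
Fill: take A (39 @ 121) → take 20/31 of E → 59.35; 59/59 used.
1 item(s) taken whole; one partial (take 20/31 of E).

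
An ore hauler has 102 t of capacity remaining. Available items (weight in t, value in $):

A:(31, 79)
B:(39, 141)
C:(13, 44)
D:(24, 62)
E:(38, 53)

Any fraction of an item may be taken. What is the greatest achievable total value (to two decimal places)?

313.26

Order: B (141/39=3.62) > C (44/13=3.38) > D (62/24=2.58) > A (79/31=2.55) > E (53/38=1.39)
Fill: take B (39 @ 141) → take C (13 @ 44) → take D (24 @ 62) → take 26/31 of A → 66.26; 102/102 used.
Total value = 313.26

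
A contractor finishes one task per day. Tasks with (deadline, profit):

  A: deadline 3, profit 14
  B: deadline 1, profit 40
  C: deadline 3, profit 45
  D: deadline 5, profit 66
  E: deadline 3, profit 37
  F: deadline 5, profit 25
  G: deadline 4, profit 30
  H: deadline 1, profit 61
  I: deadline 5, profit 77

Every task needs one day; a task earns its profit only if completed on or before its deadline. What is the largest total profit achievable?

286

Take jobs in profit order; each goes to the latest open slot no later than its deadline.
By profit: I(d5,77), D(d5,66), H(d1,61), C(d3,45), B(d1,40), E(d3,37), G(d4,30), F(d5,25), A(d3,14)
I→slot 5; D→slot 4; H→slot 1; C→slot 3; B skipped; E→slot 2; G skipped; F skipped; A skipped.
Profit = 61 + 37 + 45 + 66 + 77 = 286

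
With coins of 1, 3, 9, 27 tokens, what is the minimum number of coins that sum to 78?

6

78 − 2×27→24 − 2×9→6 − 2×3→0
Total coins = 2 + 2 + 2 = 6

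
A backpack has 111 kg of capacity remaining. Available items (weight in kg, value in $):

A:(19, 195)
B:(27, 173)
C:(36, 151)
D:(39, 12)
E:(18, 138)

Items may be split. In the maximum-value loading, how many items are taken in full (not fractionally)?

4

Ratios (sorted): A 10.26, E 7.67, B 6.41, C 4.19, D 0.31
take A (19 @ 195); take E (18 @ 138); take B (27 @ 173); take C (36 @ 151); take 11/39 of D → 3.38. Capacity used 111/111.
4 item(s) taken whole; one partial (take 11/39 of D).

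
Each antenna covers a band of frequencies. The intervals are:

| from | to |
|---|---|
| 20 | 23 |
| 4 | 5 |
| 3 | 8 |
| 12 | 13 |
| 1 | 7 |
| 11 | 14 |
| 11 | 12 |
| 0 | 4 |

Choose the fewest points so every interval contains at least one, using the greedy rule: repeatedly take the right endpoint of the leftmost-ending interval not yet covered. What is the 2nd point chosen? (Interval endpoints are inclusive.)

12

Process intervals by earliest right end; each time one isn't hit yet, stab at its right endpoint.
By right end: [0,4]  [4,5]  [1,7]  [3,8]  [11,12]  [12,13]  [11,14]  [20,23]
[0,4] uncovered → point at 4; [11,12] uncovered → point at 12; [20,23] uncovered → point at 23.
Points: 4, 12, 23 (3 total).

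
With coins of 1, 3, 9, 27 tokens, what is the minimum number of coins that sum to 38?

4

38 = 1×27 + 1×9 + 2×1
Total coins = 1 + 1 + 2 = 4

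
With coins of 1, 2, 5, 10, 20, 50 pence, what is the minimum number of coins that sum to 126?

5

Greedy: take as many of the largest coin as possible, then repeat with the remainder.
126 = 2×50 + 1×20 + 1×5 + 1×1
Total coins = 2 + 1 + 1 + 1 = 5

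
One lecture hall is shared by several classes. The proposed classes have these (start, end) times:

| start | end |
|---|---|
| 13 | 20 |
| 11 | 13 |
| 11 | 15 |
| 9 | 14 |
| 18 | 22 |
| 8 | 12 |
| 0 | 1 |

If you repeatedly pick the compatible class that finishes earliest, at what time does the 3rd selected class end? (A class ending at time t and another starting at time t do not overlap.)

20

By end time: (0,1), (8,12), (11,13), (9,14), (11,15), (13,20), (18,22).
Pick (0,1); next start ≥ 1 → (8,12); next start ≥ 12 → (13,20).
Selected: (0,1) (8,12) (13,20)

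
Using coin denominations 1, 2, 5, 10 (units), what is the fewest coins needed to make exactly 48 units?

7

Use the largest denomination that fits, subtract, and repeat.
48 − 4×10→8 − 1×5→3 − 1×2→1 − 1×1→0
Total coins = 4 + 1 + 1 + 1 = 7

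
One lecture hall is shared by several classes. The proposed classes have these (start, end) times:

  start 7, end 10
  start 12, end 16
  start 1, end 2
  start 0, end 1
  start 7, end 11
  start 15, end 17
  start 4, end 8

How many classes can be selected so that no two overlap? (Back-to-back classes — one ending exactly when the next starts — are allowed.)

4

By end time: (0,1), (1,2), (4,8), (7,10), (7,11), (12,16), (15,17).
Pick (0,1); next start ≥ 1 → (1,2); next start ≥ 2 → (4,8); next start ≥ 8 → (12,16).
Selected 4 classes.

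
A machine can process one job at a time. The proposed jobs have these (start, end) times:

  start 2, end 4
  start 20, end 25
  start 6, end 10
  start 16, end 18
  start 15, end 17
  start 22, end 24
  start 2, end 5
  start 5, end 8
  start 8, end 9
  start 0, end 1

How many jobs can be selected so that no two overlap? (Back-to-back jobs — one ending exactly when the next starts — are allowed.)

6

Sort by end time and greedily take each interval whose start is ≥ the last chosen end.
Sorted by end: (0,1)  (2,4)  (2,5)  (5,8)  (8,9)  (6,10)  (15,17)  (16,18)  (22,24)  (20,25)
take (0,1); take (2,4); take (5,8); take (8,9); skip (6,10); take (15,17); take (22,24).
Selected 6 jobs.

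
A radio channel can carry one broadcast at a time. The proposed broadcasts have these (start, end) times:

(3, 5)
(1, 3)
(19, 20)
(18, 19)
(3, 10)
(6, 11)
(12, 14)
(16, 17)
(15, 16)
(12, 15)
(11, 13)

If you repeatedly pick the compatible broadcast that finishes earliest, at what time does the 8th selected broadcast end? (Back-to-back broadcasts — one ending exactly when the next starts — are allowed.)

By end time: (1,3), (3,5), (3,10), (6,11), (11,13), (12,14), (12,15), (15,16), (16,17), (18,19), (19,20).
Pick (1,3); next start ≥ 3 → (3,5); next start ≥ 5 → (6,11); next start ≥ 11 → (11,13); next start ≥ 13 → (15,16); next start ≥ 16 → (16,17); next start ≥ 17 → (18,19); next start ≥ 19 → (19,20).
Selected: (1,3) (3,5) (6,11) (11,13) (15,16) (16,17) (18,19) (19,20)

20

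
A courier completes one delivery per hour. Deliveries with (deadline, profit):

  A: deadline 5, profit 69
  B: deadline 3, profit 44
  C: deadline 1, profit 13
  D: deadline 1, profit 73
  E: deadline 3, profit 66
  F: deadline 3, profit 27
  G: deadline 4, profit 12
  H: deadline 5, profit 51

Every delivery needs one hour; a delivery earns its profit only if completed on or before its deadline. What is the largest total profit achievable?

303

Take jobs in profit order; each goes to the latest open slot no later than its deadline.
By profit: D(d1,73), A(d5,69), E(d3,66), H(d5,51), B(d3,44), F(d3,27), C(d1,13), G(d4,12)
D→slot 1; A→slot 5; E→slot 3; H→slot 4; B→slot 2; F skipped; C skipped; G skipped.
Profit = 73 + 44 + 66 + 51 + 69 = 303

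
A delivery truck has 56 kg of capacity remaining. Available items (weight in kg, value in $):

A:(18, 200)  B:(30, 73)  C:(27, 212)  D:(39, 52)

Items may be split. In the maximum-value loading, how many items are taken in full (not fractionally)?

Ratios (sorted): A 11.11, C 7.85, B 2.43, D 1.33
take A (18 @ 200); take C (27 @ 212); take 11/30 of B → 26.77. Capacity used 56/56.
2 item(s) taken whole; one partial (take 11/30 of B).

2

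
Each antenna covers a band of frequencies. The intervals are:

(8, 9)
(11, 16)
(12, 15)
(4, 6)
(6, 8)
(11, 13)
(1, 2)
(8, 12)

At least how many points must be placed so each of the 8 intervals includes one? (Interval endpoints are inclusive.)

By right end: [1,2]  [4,6]  [6,8]  [8,9]  [8,12]  [11,13]  [12,15]  [11,16]
[1,2] uncovered → point at 2; [4,6] uncovered → point at 6; [8,9] uncovered → point at 9; [11,13] uncovered → point at 13.
Points: 2, 6, 9, 13 (4 total).

4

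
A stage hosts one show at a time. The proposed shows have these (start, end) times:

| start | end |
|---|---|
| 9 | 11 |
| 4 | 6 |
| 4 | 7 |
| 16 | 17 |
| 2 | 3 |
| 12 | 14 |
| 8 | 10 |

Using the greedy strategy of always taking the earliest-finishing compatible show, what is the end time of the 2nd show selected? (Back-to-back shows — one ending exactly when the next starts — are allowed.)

6

Sorted by end: (2,3)  (4,6)  (4,7)  (8,10)  (9,11)  (12,14)  (16,17)
take (2,3); take (4,6); skip (4,7); take (8,10); take (12,14); take (16,17).
Selected: (2,3) (4,6) (8,10) (12,14) (16,17)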